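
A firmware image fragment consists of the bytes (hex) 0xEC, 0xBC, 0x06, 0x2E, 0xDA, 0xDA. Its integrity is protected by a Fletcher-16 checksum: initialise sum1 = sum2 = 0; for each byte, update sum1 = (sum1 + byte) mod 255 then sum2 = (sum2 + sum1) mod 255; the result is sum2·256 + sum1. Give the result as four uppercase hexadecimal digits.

7093

Running sums (mod 255):
  after byte 0 (0xEC): sum1=236, sum2=236
  after byte 1 (0xBC): sum1=169, sum2=150
  after byte 2 (0x06): sum1=175, sum2=70
  after byte 3 (0x2E): sum1=221, sum2=36
  after byte 4 (0xDA): sum1=184, sum2=220
  after byte 5 (0xDA): sum1=147, sum2=112
Checksum = sum2·256 + sum1 = 112·256 + 147 = 28819 = 0x7093.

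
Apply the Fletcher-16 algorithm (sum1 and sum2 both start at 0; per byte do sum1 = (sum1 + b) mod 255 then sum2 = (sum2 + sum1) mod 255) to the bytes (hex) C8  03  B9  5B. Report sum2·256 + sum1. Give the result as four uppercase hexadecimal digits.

Running sums (mod 255):
  after byte 0 (C8): sum1=200, sum2=200
  after byte 1 (03): sum1=203, sum2=148
  after byte 2 (B9): sum1=133, sum2=26
  after byte 3 (5B): sum1=224, sum2=250
Checksum = sum2·256 + sum1 = 250·256 + 224 = 64224 = 0xFAE0.

FAE0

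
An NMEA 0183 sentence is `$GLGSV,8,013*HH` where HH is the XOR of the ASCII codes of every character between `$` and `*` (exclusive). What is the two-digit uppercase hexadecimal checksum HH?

XOR the ASCII codes of the payload characters:
  'G' = 0x47 → acc = 0x47
  'L' = 0x4C → acc = 0x0B
  'G' = 0x47 → acc = 0x4C
  'S' = 0x53 → acc = 0x1F
  'V' = 0x56 → acc = 0x49
  ',' = 0x2C → acc = 0x65
  '8' = 0x38 → acc = 0x5D
  ',' = 0x2C → acc = 0x71
  '0' = 0x30 → acc = 0x41
  '1' = 0x31 → acc = 0x70
  '3' = 0x33 → acc = 0x43
Checksum = 0x43.

43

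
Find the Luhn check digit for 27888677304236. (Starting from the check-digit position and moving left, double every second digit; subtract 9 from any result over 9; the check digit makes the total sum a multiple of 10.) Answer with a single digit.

Partial digits right→left: 6 3 2 4 0 3 7 7 6 8 8 8 7 2
Double every second digit counting from the check-digit position (so the 1st, 3rd, 5th, ... of the partial from the right).
  doubled (with −9 where >9): 3 4 0 5 3 7 5 → sum 27
  kept as-is: 3 4 3 7 8 8 2 → sum 35
Total = 27 + 35 = 62.
Check digit = (10 − (62 mod 10)) mod 10 = 8.

8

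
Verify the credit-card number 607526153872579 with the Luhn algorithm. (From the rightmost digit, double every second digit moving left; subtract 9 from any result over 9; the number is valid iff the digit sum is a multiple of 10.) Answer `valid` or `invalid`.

From the right, keep odd positions and double even positions (subtract 9 from any doubled value over 9):
  doubled (positions 2,4,...): 5 4 7 1 3 1 0 → sum 21
  kept (positions 1,3,...): 9 5 7 3 1 2 7 6 → sum 40
Total = 61.
61 mod 10 = 1, so the number is invalid.

invalid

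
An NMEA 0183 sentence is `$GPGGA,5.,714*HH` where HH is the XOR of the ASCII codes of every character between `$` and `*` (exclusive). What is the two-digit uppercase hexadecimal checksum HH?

7F

XOR the ASCII codes of the payload characters:
  'G' = 0x47 → acc = 0x47
  'P' = 0x50 → acc = 0x17
  'G' = 0x47 → acc = 0x50
  'G' = 0x47 → acc = 0x17
  'A' = 0x41 → acc = 0x56
  ',' = 0x2C → acc = 0x7A
  '5' = 0x35 → acc = 0x4F
  '.' = 0x2E → acc = 0x61
  ',' = 0x2C → acc = 0x4D
  '7' = 0x37 → acc = 0x7A
  '1' = 0x31 → acc = 0x4B
  '4' = 0x34 → acc = 0x7F
Checksum = 0x7F.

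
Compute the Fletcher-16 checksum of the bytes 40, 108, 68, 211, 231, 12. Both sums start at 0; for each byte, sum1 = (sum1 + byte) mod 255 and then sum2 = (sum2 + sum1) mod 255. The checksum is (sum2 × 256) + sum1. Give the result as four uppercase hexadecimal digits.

77A0

Running sums (mod 255):
  after byte 0 (40): sum1=40, sum2=40
  after byte 1 (108): sum1=148, sum2=188
  after byte 2 (68): sum1=216, sum2=149
  after byte 3 (211): sum1=172, sum2=66
  after byte 4 (231): sum1=148, sum2=214
  after byte 5 (12): sum1=160, sum2=119
Checksum = sum2·256 + sum1 = 119·256 + 160 = 30624 = 0x77A0.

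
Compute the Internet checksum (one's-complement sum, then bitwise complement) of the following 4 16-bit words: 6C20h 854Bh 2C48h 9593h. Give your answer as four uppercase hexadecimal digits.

One's-complement addition (fold any carry out of bit 15 back into bit 0):
  0x6C20 + 0x854B = 0x0F16B
  0xF16B + 0x2C48 = 0x11DB3 → wrap carry → 0x1DB4
  0x1DB4 + 0x9593 = 0x0B347
One's-complement sum = 0xB347.
Checksum = ~0xB347 & 0xFFFF = 0x4CB8.

4CB8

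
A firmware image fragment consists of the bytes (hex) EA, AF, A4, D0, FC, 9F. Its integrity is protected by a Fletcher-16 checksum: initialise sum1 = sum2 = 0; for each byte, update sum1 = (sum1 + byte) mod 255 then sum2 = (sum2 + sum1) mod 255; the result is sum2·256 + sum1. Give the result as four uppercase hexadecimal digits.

8EAC

Running sums (mod 255):
  after byte 0 (EA): sum1=234, sum2=234
  after byte 1 (AF): sum1=154, sum2=133
  after byte 2 (A4): sum1=63, sum2=196
  after byte 3 (D0): sum1=16, sum2=212
  after byte 4 (FC): sum1=13, sum2=225
  after byte 5 (9F): sum1=172, sum2=142
Checksum = sum2·256 + sum1 = 142·256 + 172 = 36524 = 0x8EAC.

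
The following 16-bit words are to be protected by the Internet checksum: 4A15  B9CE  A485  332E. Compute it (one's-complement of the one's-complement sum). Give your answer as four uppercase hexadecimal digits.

One's-complement addition (fold any carry out of bit 15 back into bit 0):
  0x4A15 + 0xB9CE = 0x103E3 → wrap carry → 0x03E4
  0x03E4 + 0xA485 = 0x0A869
  0xA869 + 0x332E = 0x0DB97
One's-complement sum = 0xDB97.
Checksum = ~0xDB97 & 0xFFFF = 0x2468.

2468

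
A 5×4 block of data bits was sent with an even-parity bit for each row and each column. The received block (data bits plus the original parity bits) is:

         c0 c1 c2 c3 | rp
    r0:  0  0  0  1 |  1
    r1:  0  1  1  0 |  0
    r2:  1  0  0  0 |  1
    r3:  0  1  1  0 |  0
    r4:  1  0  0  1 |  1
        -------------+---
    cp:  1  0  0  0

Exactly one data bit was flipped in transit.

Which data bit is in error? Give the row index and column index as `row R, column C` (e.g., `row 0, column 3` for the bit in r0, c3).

Recompute each row's even parity and compare to rp:
  r0: data parity 1, sent rp 1 → ok
  r1: data parity 0, sent rp 0 → ok
  r2: data parity 1, sent rp 1 → ok
  r3: data parity 0, sent rp 0 → ok
  r4: data parity 0, sent rp 1 → mismatch
Recompute each column's even parity and compare to cp:
  c0: data parity 0, sent cp 1 → mismatch
  c1: data parity 0, sent cp 0 → ok
  c2: data parity 0, sent cp 0 → ok
  c3: data parity 0, sent cp 0 → ok
Exactly one row (r4) and one column (c0) fail → the flipped bit is at their intersection.

row 4, column 0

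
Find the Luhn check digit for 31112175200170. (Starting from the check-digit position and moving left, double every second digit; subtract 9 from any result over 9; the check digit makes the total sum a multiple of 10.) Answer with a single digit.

Partial digits right→left: 0 7 1 0 0 2 5 7 1 2 1 1 1 3
Double every second digit counting from the check-digit position (so the 1st, 3rd, 5th, ... of the partial from the right).
  doubled (with −9 where >9): 0 2 0 1 2 2 2 → sum 9
  kept as-is: 7 0 2 7 2 1 3 → sum 22
Total = 9 + 22 = 31.
Check digit = (10 − (31 mod 10)) mod 10 = 9.

9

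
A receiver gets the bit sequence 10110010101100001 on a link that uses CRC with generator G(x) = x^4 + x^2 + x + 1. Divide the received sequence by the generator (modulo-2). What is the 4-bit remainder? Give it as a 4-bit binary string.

Modulo-2 division of 10110010101100001 by 10111:
  pos 0: 10110 XOR 10111 = 00001
  pos 4: 10101 XOR 10111 = 00010
  pos 7: 10011 XOR 10111 = 00100
  pos 9: 10000 XOR 10111 = 00111
  pos 11: 11100 XOR 10111 = 01011
  pos 12: 10111 XOR 10111 = 00000
Remainder = 0000 (zero — the frame passes the CRC check).

0000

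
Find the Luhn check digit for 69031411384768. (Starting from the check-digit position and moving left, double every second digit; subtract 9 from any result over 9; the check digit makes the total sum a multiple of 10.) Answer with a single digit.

Partial digits right→left: 8 6 7 4 8 3 1 1 4 1 3 0 9 6
Double every second digit counting from the check-digit position (so the 1st, 3rd, 5th, ... of the partial from the right).
  doubled (with −9 where >9): 7 5 7 2 8 6 9 → sum 44
  kept as-is: 6 4 3 1 1 0 6 → sum 21
Total = 44 + 21 = 65.
Check digit = (10 − (65 mod 10)) mod 10 = 5.

5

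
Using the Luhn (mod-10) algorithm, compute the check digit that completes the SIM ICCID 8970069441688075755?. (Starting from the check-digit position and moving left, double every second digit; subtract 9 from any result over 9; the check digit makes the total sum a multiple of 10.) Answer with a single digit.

2

Partial digits right→left: 5 5 7 5 7 0 8 8 6 1 4 4 9 6 0 0 7 9 8
Double every second digit counting from the check-digit position (so the 1st, 3rd, 5th, ... of the partial from the right).
  doubled (with −9 where >9): 1 5 5 7 3 8 9 0 5 7 → sum 50
  kept as-is: 5 5 0 8 1 4 6 0 9 → sum 38
Total = 50 + 38 = 88.
Check digit = (10 − (88 mod 10)) mod 10 = 2.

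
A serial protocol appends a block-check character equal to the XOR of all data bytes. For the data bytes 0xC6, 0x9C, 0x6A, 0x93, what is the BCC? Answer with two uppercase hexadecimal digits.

XOR the bytes together:
  start with 0xC6
  0xC6 ⊕ 0x9C = 0x5A
  0x5A ⊕ 0x6A = 0x30
  0x30 ⊕ 0x93 = 0xA3

A3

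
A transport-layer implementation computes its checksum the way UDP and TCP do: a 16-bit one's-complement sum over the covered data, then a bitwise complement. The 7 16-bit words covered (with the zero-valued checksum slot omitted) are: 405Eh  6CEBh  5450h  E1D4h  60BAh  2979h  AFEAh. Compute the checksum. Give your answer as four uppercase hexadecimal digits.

One's-complement addition (fold any carry out of bit 15 back into bit 0):
  0x405E + 0x6CEB = 0x0AD49
  0xAD49 + 0x5450 = 0x10199 → wrap carry → 0x019A
  0x019A + 0xE1D4 = 0x0E36E
  0xE36E + 0x60BA = 0x14428 → wrap carry → 0x4429
  0x4429 + 0x2979 = 0x06DA2
  0x6DA2 + 0xAFEA = 0x11D8C → wrap carry → 0x1D8D
One's-complement sum = 0x1D8D.
Checksum = ~0x1D8D & 0xFFFF = 0xE272.

E272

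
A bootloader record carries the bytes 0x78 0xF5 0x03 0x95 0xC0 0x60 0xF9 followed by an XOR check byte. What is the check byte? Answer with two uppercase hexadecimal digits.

XOR the bytes together:
  start with 0x78
  0x78 ⊕ 0xF5 = 0x8D
  0x8D ⊕ 0x03 = 0x8E
  0x8E ⊕ 0x95 = 0x1B
  0x1B ⊕ 0xC0 = 0xDB
  0xDB ⊕ 0x60 = 0xBB
  0xBB ⊕ 0xF9 = 0x42

42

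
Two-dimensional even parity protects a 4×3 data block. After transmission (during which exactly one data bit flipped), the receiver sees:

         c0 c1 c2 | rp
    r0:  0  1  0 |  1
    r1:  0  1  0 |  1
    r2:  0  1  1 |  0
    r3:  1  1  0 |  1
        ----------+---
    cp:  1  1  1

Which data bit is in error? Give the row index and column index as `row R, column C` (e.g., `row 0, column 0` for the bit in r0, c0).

row 3, column 1

Recompute each row's even parity and compare to rp:
  r0: data parity 1, sent rp 1 → ok
  r1: data parity 1, sent rp 1 → ok
  r2: data parity 0, sent rp 0 → ok
  r3: data parity 0, sent rp 1 → mismatch
Recompute each column's even parity and compare to cp:
  c0: data parity 1, sent cp 1 → ok
  c1: data parity 0, sent cp 1 → mismatch
  c2: data parity 1, sent cp 1 → ok
Exactly one row (r3) and one column (c1) fail → the flipped bit is at their intersection.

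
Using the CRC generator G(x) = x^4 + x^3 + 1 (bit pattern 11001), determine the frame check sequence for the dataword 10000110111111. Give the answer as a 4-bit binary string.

Append 4 zeros: 100001101111110000. Divide by 11001 (XOR where the leading bit is 1):
  pos 0: 10000 XOR 11001 = 01001
  pos 1: 10011 XOR 11001 = 01010
  pos 2: 10101 XOR 11001 = 01100
  pos 3: 11000 XOR 11001 = 00001
  pos 7: 11111 XOR 11001 = 00110
  pos 9: 11011 XOR 11001 = 00010
  pos 12: 10000 XOR 11001 = 01001
  pos 13: 10010 XOR 11001 = 01011
Remainder (last 4 bits) = 1011. This is the CRC / FCS.

1011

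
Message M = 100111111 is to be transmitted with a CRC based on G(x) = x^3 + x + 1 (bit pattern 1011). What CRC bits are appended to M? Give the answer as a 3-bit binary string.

010

Append 3 zeros: 100111111000. Divide by 1011 (XOR where the leading bit is 1):
  pos 0: 1001 XOR 1011 = 0010
  pos 2: 1011 XOR 1011 = 0000
  pos 6: 1110 XOR 1011 = 0101
  pos 7: 1010 XOR 1011 = 0001
Remainder (last 3 bits) = 010. This is the CRC / FCS.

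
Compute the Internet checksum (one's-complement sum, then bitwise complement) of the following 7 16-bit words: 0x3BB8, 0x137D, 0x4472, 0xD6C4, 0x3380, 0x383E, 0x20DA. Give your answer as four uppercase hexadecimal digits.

08FB

One's-complement addition (fold any carry out of bit 15 back into bit 0):
  0x3BB8 + 0x137D = 0x04F35
  0x4F35 + 0x4472 = 0x093A7
  0x93A7 + 0xD6C4 = 0x16A6B → wrap carry → 0x6A6C
  0x6A6C + 0x3380 = 0x09DEC
  0x9DEC + 0x383E = 0x0D62A
  0xD62A + 0x20DA = 0x0F704
One's-complement sum = 0xF704.
Checksum = ~0xF704 & 0xFFFF = 0x08FB.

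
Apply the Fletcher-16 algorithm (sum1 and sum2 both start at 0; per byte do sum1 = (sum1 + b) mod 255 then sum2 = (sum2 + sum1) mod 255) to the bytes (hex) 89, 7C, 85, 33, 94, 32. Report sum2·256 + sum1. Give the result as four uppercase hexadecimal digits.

B285

Running sums (mod 255):
  after byte 0 (89): sum1=137, sum2=137
  after byte 1 (7C): sum1=6, sum2=143
  after byte 2 (85): sum1=139, sum2=27
  after byte 3 (33): sum1=190, sum2=217
  after byte 4 (94): sum1=83, sum2=45
  after byte 5 (32): sum1=133, sum2=178
Checksum = sum2·256 + sum1 = 178·256 + 133 = 45701 = 0xB285.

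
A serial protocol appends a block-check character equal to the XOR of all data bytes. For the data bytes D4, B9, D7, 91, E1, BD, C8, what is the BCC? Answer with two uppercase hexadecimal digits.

XOR the bytes together:
  start with 0xD4
  0xD4 ⊕ 0xB9 = 0x6D
  0x6D ⊕ 0xD7 = 0xBA
  0xBA ⊕ 0x91 = 0x2B
  0x2B ⊕ 0xE1 = 0xCA
  0xCA ⊕ 0xBD = 0x77
  0x77 ⊕ 0xC8 = 0xBF

BF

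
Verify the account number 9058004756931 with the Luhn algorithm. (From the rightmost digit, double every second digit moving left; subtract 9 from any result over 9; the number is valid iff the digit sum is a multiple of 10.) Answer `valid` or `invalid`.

invalid

From the right, keep odd positions and double even positions (subtract 9 from any doubled value over 9):
  doubled (positions 2,4,...): 6 3 5 0 7 0 → sum 21
  kept (positions 1,3,...): 1 9 5 4 0 5 9 → sum 33
Total = 54.
54 mod 10 = 4, so the number is invalid.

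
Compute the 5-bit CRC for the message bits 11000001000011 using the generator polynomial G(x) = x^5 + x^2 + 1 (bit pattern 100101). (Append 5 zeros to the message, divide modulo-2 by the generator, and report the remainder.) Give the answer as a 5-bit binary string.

11000

Append 5 zeros: 1100000100001100000. Divide by 100101 (XOR where the leading bit is 1):
  pos 0: 110000 XOR 100101 = 010101
  pos 1: 101010 XOR 100101 = 001111
  pos 3: 111110 XOR 100101 = 011011
  pos 4: 110110 XOR 100101 = 010011
  pos 5: 100110 XOR 100101 = 000011
  pos 9: 110110 XOR 100101 = 010011
  pos 10: 100110 XOR 100101 = 000011
Remainder (last 5 bits) = 11000. This is the CRC / FCS.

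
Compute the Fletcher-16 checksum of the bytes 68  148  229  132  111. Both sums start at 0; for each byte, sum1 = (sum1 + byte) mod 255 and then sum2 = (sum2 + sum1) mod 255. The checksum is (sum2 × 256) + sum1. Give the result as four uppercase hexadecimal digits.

Running sums (mod 255):
  after byte 0 (68): sum1=68, sum2=68
  after byte 1 (148): sum1=216, sum2=29
  after byte 2 (229): sum1=190, sum2=219
  after byte 3 (132): sum1=67, sum2=31
  after byte 4 (111): sum1=178, sum2=209
Checksum = sum2·256 + sum1 = 209·256 + 178 = 53682 = 0xD1B2.

D1B2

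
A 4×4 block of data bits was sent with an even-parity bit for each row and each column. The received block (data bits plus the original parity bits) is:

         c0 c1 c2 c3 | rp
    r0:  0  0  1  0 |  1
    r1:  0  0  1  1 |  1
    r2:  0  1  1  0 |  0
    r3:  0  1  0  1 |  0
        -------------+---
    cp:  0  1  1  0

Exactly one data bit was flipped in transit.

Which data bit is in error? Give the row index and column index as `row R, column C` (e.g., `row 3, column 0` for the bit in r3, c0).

Recompute each row's even parity and compare to rp:
  r0: data parity 1, sent rp 1 → ok
  r1: data parity 0, sent rp 1 → mismatch
  r2: data parity 0, sent rp 0 → ok
  r3: data parity 0, sent rp 0 → ok
Recompute each column's even parity and compare to cp:
  c0: data parity 0, sent cp 0 → ok
  c1: data parity 0, sent cp 1 → mismatch
  c2: data parity 1, sent cp 1 → ok
  c3: data parity 0, sent cp 0 → ok
Exactly one row (r1) and one column (c1) fail → the flipped bit is at their intersection.

row 1, column 1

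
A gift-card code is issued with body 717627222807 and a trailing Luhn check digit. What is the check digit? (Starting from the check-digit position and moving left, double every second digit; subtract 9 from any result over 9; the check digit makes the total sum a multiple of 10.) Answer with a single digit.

4

Partial digits right→left: 7 0 8 2 2 2 7 2 6 7 1 7
Double every second digit counting from the check-digit position (so the 1st, 3rd, 5th, ... of the partial from the right).
  doubled (with −9 where >9): 5 7 4 5 3 2 → sum 26
  kept as-is: 0 2 2 2 7 7 → sum 20
Total = 26 + 20 = 46.
Check digit = (10 − (46 mod 10)) mod 10 = 4.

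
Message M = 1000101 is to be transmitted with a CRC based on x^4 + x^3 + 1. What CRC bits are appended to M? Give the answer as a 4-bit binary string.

Append 4 zeros: 10001010000. Divide by 11001 (XOR where the leading bit is 1):
  pos 0: 10001 XOR 11001 = 01000
  pos 1: 10000 XOR 11001 = 01001
  pos 2: 10011 XOR 11001 = 01010
  pos 3: 10100 XOR 11001 = 01101
  pos 4: 11010 XOR 11001 = 00011
Remainder (last 4 bits) = 1100. This is the CRC / FCS.

1100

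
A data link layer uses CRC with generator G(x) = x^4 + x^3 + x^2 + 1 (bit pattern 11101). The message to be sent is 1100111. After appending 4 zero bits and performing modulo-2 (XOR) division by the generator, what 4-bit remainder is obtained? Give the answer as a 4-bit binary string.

1000

Append 4 zeros: 11001110000. Divide by 11101 (XOR where the leading bit is 1):
  pos 0: 11001 XOR 11101 = 00100
  pos 2: 10011 XOR 11101 = 01110
  pos 3: 11100 XOR 11101 = 00001
Remainder (last 4 bits) = 1000. This is the CRC / FCS.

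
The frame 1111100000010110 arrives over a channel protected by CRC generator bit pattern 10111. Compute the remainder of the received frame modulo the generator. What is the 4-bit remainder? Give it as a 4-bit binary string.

Modulo-2 division of 1111100000010110 by 10111:
  pos 0: 11111 XOR 10111 = 01000
  pos 1: 10000 XOR 10111 = 00111
  pos 3: 11100 XOR 10111 = 01011
  pos 4: 10110 XOR 10111 = 00001
  pos 8: 10010 XOR 10111 = 00101
  pos 10: 10111 XOR 10111 = 00000
Remainder = 0000 (zero — the frame passes the CRC check).

0000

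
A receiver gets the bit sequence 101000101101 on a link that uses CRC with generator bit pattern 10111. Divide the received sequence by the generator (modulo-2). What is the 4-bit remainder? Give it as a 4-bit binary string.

0000

Modulo-2 division of 101000101101 by 10111:
  pos 0: 10100 XOR 10111 = 00011
  pos 3: 11010 XOR 10111 = 01101
  pos 4: 11011 XOR 10111 = 01100
  pos 5: 11001 XOR 10111 = 01110
  pos 6: 11100 XOR 10111 = 01011
  pos 7: 10111 XOR 10111 = 00000
Remainder = 0000 (zero — the frame passes the CRC check).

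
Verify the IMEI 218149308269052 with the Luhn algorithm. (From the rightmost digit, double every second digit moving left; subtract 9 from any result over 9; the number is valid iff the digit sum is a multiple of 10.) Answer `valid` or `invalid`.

From the right, keep odd positions and double even positions (subtract 9 from any doubled value over 9):
  doubled (positions 2,4,...): 1 9 4 0 9 2 2 → sum 27
  kept (positions 1,3,...): 2 0 6 8 3 4 8 2 → sum 33
Total = 60.
60 mod 10 = 0, so the number is valid.

valid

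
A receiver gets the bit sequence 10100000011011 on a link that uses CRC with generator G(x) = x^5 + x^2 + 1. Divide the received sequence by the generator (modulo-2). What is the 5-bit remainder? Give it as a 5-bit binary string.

Modulo-2 division of 10100000011011 by 100101:
  pos 0: 101000 XOR 100101 = 001101
  pos 2: 110100 XOR 100101 = 010001
  pos 3: 100010 XOR 100101 = 000111
  pos 6: 111110 XOR 100101 = 011011
  pos 7: 110111 XOR 100101 = 010010
  pos 8: 100101 XOR 100101 = 000000
Remainder = 00000 (zero — the frame passes the CRC check).

00000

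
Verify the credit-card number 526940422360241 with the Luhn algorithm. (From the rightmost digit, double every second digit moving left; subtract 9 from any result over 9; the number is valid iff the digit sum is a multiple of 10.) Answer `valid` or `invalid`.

From the right, keep odd positions and double even positions (subtract 9 from any doubled value over 9):
  doubled (positions 2,4,...): 8 0 6 4 0 9 4 → sum 31
  kept (positions 1,3,...): 1 2 6 2 4 4 6 5 → sum 30
Total = 61.
61 mod 10 = 1, so the number is invalid.

invalid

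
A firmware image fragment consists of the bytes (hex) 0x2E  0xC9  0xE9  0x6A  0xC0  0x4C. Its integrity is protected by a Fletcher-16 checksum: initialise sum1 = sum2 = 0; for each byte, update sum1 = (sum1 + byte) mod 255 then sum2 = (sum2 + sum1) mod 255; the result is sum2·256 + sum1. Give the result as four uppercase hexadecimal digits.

Running sums (mod 255):
  after byte 0 (0x2E): sum1=46, sum2=46
  after byte 1 (0xC9): sum1=247, sum2=38
  after byte 2 (0xE9): sum1=225, sum2=8
  after byte 3 (0x6A): sum1=76, sum2=84
  after byte 4 (0xC0): sum1=13, sum2=97
  after byte 5 (0x4C): sum1=89, sum2=186
Checksum = sum2·256 + sum1 = 186·256 + 89 = 47705 = 0xBA59.

BA59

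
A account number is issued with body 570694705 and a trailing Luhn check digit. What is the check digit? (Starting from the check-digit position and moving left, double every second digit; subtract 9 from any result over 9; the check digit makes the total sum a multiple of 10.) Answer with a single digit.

Partial digits right→left: 5 0 7 4 9 6 0 7 5
Double every second digit counting from the check-digit position (so the 1st, 3rd, 5th, ... of the partial from the right).
  doubled (with −9 where >9): 1 5 9 0 1 → sum 16
  kept as-is: 0 4 6 7 → sum 17
Total = 16 + 17 = 33.
Check digit = (10 − (33 mod 10)) mod 10 = 7.

7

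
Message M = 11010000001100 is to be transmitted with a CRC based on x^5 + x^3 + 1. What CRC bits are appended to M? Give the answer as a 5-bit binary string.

Append 5 zeros: 1101000000110000000. Divide by 101001 (XOR where the leading bit is 1):
  pos 0: 110100 XOR 101001 = 011101
  pos 1: 111010 XOR 101001 = 010011
  pos 2: 100110 XOR 101001 = 001111
  pos 4: 111100 XOR 101001 = 010101
  pos 5: 101011 XOR 101001 = 000010
  pos 9: 101000 XOR 101001 = 000001
Remainder (last 5 bits) = 10000. This is the CRC / FCS.

10000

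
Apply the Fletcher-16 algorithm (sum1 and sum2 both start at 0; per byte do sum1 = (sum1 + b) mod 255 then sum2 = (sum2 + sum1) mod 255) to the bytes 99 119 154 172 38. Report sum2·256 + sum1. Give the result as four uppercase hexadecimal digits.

1E48

Running sums (mod 255):
  after byte 0 (99): sum1=99, sum2=99
  after byte 1 (119): sum1=218, sum2=62
  after byte 2 (154): sum1=117, sum2=179
  after byte 3 (172): sum1=34, sum2=213
  after byte 4 (38): sum1=72, sum2=30
Checksum = sum2·256 + sum1 = 30·256 + 72 = 7752 = 0x1E48.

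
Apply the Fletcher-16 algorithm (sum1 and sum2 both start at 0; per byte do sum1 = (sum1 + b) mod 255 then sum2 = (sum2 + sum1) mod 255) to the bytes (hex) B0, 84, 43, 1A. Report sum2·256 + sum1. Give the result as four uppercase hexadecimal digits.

F092

Running sums (mod 255):
  after byte 0 (B0): sum1=176, sum2=176
  after byte 1 (84): sum1=53, sum2=229
  after byte 2 (43): sum1=120, sum2=94
  after byte 3 (1A): sum1=146, sum2=240
Checksum = sum2·256 + sum1 = 240·256 + 146 = 61586 = 0xF092.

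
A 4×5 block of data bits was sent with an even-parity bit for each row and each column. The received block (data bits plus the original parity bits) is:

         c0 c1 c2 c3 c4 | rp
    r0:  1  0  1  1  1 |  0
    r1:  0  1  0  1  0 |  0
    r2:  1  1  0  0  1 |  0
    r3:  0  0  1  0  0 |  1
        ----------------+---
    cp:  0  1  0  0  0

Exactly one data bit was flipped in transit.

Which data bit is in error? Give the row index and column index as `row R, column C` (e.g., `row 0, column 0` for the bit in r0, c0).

row 2, column 1

Recompute each row's even parity and compare to rp:
  r0: data parity 0, sent rp 0 → ok
  r1: data parity 0, sent rp 0 → ok
  r2: data parity 1, sent rp 0 → mismatch
  r3: data parity 1, sent rp 1 → ok
Recompute each column's even parity and compare to cp:
  c0: data parity 0, sent cp 0 → ok
  c1: data parity 0, sent cp 1 → mismatch
  c2: data parity 0, sent cp 0 → ok
  c3: data parity 0, sent cp 0 → ok
  c4: data parity 0, sent cp 0 → ok
Exactly one row (r2) and one column (c1) fail → the flipped bit is at their intersection.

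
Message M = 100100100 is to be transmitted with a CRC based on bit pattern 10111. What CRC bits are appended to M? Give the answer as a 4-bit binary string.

Append 4 zeros: 1001001000000. Divide by 10111 (XOR where the leading bit is 1):
  pos 0: 10010 XOR 10111 = 00101
  pos 2: 10101 XOR 10111 = 00010
  pos 5: 10000 XOR 10111 = 00111
  pos 7: 11100 XOR 10111 = 01011
  pos 8: 10110 XOR 10111 = 00001
Remainder (last 4 bits) = 0001. This is the CRC / FCS.

0001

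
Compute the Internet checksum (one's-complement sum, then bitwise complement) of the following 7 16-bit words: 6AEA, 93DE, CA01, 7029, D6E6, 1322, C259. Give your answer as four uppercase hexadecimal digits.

One's-complement addition (fold any carry out of bit 15 back into bit 0):
  0x6AEA + 0x93DE = 0x0FEC8
  0xFEC8 + 0xCA01 = 0x1C8C9 → wrap carry → 0xC8CA
  0xC8CA + 0x7029 = 0x138F3 → wrap carry → 0x38F4
  0x38F4 + 0xD6E6 = 0x10FDA → wrap carry → 0x0FDB
  0x0FDB + 0x1322 = 0x022FD
  0x22FD + 0xC259 = 0x0E556
One's-complement sum = 0xE556.
Checksum = ~0xE556 & 0xFFFF = 0x1AA9.

1AA9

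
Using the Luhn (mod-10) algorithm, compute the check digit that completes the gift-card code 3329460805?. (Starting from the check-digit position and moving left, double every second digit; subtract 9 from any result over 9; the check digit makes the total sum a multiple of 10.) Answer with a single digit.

5

Partial digits right→left: 5 0 8 0 6 4 9 2 3 3
Double every second digit counting from the check-digit position (so the 1st, 3rd, 5th, ... of the partial from the right).
  doubled (with −9 where >9): 1 7 3 9 6 → sum 26
  kept as-is: 0 0 4 2 3 → sum 9
Total = 26 + 9 = 35.
Check digit = (10 − (35 mod 10)) mod 10 = 5.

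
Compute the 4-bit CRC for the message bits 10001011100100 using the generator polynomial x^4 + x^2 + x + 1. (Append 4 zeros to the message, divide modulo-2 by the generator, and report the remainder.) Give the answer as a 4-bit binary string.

0011

Append 4 zeros: 100010111001000000. Divide by 10111 (XOR where the leading bit is 1):
  pos 0: 10001 XOR 10111 = 00110
  pos 2: 11001 XOR 10111 = 01110
  pos 3: 11101 XOR 10111 = 01010
  pos 4: 10101 XOR 10111 = 00010
  pos 7: 10001 XOR 10111 = 00110
  pos 9: 11000 XOR 10111 = 01111
  pos 10: 11110 XOR 10111 = 01001
  pos 11: 10010 XOR 10111 = 00101
  pos 13: 10100 XOR 10111 = 00011
Remainder (last 4 bits) = 0011. This is the CRC / FCS.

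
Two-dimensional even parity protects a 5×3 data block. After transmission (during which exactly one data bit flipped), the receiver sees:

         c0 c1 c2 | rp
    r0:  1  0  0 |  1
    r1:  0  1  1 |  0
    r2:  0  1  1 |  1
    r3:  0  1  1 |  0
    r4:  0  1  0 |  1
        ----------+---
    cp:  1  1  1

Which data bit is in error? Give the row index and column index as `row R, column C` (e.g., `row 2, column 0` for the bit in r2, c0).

Recompute each row's even parity and compare to rp:
  r0: data parity 1, sent rp 1 → ok
  r1: data parity 0, sent rp 0 → ok
  r2: data parity 0, sent rp 1 → mismatch
  r3: data parity 0, sent rp 0 → ok
  r4: data parity 1, sent rp 1 → ok
Recompute each column's even parity and compare to cp:
  c0: data parity 1, sent cp 1 → ok
  c1: data parity 0, sent cp 1 → mismatch
  c2: data parity 1, sent cp 1 → ok
Exactly one row (r2) and one column (c1) fail → the flipped bit is at their intersection.

row 2, column 1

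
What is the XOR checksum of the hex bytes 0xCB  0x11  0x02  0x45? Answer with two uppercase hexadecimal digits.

9D

XOR the bytes together:
  start with 0xCB
  0xCB ⊕ 0x11 = 0xDA
  0xDA ⊕ 0x02 = 0xD8
  0xD8 ⊕ 0x45 = 0x9D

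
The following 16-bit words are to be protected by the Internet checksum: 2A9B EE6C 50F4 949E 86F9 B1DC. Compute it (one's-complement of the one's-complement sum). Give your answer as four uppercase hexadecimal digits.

C88E

One's-complement addition (fold any carry out of bit 15 back into bit 0):
  0x2A9B + 0xEE6C = 0x11907 → wrap carry → 0x1908
  0x1908 + 0x50F4 = 0x069FC
  0x69FC + 0x949E = 0x0FE9A
  0xFE9A + 0x86F9 = 0x18593 → wrap carry → 0x8594
  0x8594 + 0xB1DC = 0x13770 → wrap carry → 0x3771
One's-complement sum = 0x3771.
Checksum = ~0x3771 & 0xFFFF = 0xC88E.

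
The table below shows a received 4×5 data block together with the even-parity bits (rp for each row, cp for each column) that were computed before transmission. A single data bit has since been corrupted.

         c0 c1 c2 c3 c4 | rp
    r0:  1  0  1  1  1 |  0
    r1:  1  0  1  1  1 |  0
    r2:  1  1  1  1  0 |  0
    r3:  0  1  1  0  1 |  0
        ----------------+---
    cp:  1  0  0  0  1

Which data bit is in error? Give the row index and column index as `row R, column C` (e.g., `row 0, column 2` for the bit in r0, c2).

row 3, column 3

Recompute each row's even parity and compare to rp:
  r0: data parity 0, sent rp 0 → ok
  r1: data parity 0, sent rp 0 → ok
  r2: data parity 0, sent rp 0 → ok
  r3: data parity 1, sent rp 0 → mismatch
Recompute each column's even parity and compare to cp:
  c0: data parity 1, sent cp 1 → ok
  c1: data parity 0, sent cp 0 → ok
  c2: data parity 0, sent cp 0 → ok
  c3: data parity 1, sent cp 0 → mismatch
  c4: data parity 1, sent cp 1 → ok
Exactly one row (r3) and one column (c3) fail → the flipped bit is at their intersection.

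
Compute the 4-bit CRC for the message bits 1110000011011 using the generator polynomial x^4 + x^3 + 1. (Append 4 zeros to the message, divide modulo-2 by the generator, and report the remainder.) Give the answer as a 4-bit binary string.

Append 4 zeros: 11100000110110000. Divide by 11001 (XOR where the leading bit is 1):
  pos 0: 11100 XOR 11001 = 00101
  pos 2: 10100 XOR 11001 = 01101
  pos 3: 11010 XOR 11001 = 00011
  pos 6: 11110 XOR 11001 = 00111
  pos 8: 11111 XOR 11001 = 00110
  pos 10: 11000 XOR 11001 = 00001
Remainder (last 4 bits) = 0100. This is the CRC / FCS.

0100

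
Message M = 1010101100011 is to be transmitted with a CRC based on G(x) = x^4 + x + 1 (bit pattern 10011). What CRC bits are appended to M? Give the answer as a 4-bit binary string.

1100

Append 4 zeros: 10101011000110000. Divide by 10011 (XOR where the leading bit is 1):
  pos 0: 10101 XOR 10011 = 00110
  pos 2: 11001 XOR 10011 = 01010
  pos 3: 10101 XOR 10011 = 00110
  pos 5: 11000 XOR 10011 = 01011
  pos 6: 10110 XOR 10011 = 00101
  pos 8: 10111 XOR 10011 = 00100
  pos 10: 10000 XOR 10011 = 00011
Remainder (last 4 bits) = 1100. This is the CRC / FCS.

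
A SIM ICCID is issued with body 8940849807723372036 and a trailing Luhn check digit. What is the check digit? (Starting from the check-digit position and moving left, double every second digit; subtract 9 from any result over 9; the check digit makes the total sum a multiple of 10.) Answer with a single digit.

2

Partial digits right→left: 6 3 0 2 7 3 3 2 7 7 0 8 9 4 8 0 4 9 8
Double every second digit counting from the check-digit position (so the 1st, 3rd, 5th, ... of the partial from the right).
  doubled (with −9 where >9): 3 0 5 6 5 0 9 7 8 7 → sum 50
  kept as-is: 3 2 3 2 7 8 4 0 9 → sum 38
Total = 50 + 38 = 88.
Check digit = (10 − (88 mod 10)) mod 10 = 2.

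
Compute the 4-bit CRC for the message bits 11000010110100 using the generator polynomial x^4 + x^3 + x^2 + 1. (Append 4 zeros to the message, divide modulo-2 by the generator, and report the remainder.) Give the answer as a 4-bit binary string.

Append 4 zeros: 110000101101000000. Divide by 11101 (XOR where the leading bit is 1):
  pos 0: 11000 XOR 11101 = 00101
  pos 2: 10101 XOR 11101 = 01000
  pos 3: 10000 XOR 11101 = 01101
  pos 4: 11011 XOR 11101 = 00110
  pos 6: 11010 XOR 11101 = 00111
  pos 8: 11110 XOR 11101 = 00011
  pos 11: 11000 XOR 11101 = 00101
  pos 13: 10100 XOR 11101 = 01001
Remainder (last 4 bits) = 1001. This is the CRC / FCS.

1001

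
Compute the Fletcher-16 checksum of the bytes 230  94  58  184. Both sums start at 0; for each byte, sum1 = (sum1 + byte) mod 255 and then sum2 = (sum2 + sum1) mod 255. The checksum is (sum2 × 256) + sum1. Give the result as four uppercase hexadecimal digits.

Running sums (mod 255):
  after byte 0 (230): sum1=230, sum2=230
  after byte 1 (94): sum1=69, sum2=44
  after byte 2 (58): sum1=127, sum2=171
  after byte 3 (184): sum1=56, sum2=227
Checksum = sum2·256 + sum1 = 227·256 + 56 = 58168 = 0xE338.

E338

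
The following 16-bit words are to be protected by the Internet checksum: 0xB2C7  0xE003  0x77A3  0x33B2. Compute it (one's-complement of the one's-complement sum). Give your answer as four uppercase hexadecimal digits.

C1DE

One's-complement addition (fold any carry out of bit 15 back into bit 0):
  0xB2C7 + 0xE003 = 0x192CA → wrap carry → 0x92CB
  0x92CB + 0x77A3 = 0x10A6E → wrap carry → 0x0A6F
  0x0A6F + 0x33B2 = 0x03E21
One's-complement sum = 0x3E21.
Checksum = ~0x3E21 & 0xFFFF = 0xC1DE.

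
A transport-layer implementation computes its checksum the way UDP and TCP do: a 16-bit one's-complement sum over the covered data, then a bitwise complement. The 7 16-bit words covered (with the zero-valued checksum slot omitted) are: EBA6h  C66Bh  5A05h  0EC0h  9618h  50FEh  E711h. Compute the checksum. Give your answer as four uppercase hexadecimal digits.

16FF

One's-complement addition (fold any carry out of bit 15 back into bit 0):
  0xEBA6 + 0xC66B = 0x1B211 → wrap carry → 0xB212
  0xB212 + 0x5A05 = 0x10C17 → wrap carry → 0x0C18
  0x0C18 + 0x0EC0 = 0x01AD8
  0x1AD8 + 0x9618 = 0x0B0F0
  0xB0F0 + 0x50FE = 0x101EE → wrap carry → 0x01EF
  0x01EF + 0xE711 = 0x0E900
One's-complement sum = 0xE900.
Checksum = ~0xE900 & 0xFFFF = 0x16FF.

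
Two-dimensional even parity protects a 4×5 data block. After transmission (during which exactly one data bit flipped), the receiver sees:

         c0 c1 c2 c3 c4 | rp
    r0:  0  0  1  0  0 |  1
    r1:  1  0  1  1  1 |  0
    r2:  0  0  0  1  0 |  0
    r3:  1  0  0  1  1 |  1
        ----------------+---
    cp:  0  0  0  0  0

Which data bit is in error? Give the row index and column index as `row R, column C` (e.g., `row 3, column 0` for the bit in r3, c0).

row 2, column 3

Recompute each row's even parity and compare to rp:
  r0: data parity 1, sent rp 1 → ok
  r1: data parity 0, sent rp 0 → ok
  r2: data parity 1, sent rp 0 → mismatch
  r3: data parity 1, sent rp 1 → ok
Recompute each column's even parity and compare to cp:
  c0: data parity 0, sent cp 0 → ok
  c1: data parity 0, sent cp 0 → ok
  c2: data parity 0, sent cp 0 → ok
  c3: data parity 1, sent cp 0 → mismatch
  c4: data parity 0, sent cp 0 → ok
Exactly one row (r2) and one column (c3) fail → the flipped bit is at their intersection.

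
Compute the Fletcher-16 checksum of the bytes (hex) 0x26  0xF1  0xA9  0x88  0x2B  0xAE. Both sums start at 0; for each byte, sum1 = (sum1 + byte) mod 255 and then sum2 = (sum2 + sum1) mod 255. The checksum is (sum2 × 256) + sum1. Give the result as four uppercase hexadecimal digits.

E324

Running sums (mod 255):
  after byte 0 (0x26): sum1=38, sum2=38
  after byte 1 (0xF1): sum1=24, sum2=62
  after byte 2 (0xA9): sum1=193, sum2=0
  after byte 3 (0x88): sum1=74, sum2=74
  after byte 4 (0x2B): sum1=117, sum2=191
  after byte 5 (0xAE): sum1=36, sum2=227
Checksum = sum2·256 + sum1 = 227·256 + 36 = 58148 = 0xE324.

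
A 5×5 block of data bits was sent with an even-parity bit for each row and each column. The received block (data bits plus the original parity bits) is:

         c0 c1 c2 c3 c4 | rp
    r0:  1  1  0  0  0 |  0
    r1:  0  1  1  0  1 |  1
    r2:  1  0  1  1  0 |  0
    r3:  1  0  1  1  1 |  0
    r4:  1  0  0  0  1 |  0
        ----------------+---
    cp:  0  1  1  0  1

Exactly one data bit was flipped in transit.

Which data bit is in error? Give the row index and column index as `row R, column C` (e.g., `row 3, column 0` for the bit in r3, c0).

Recompute each row's even parity and compare to rp:
  r0: data parity 0, sent rp 0 → ok
  r1: data parity 1, sent rp 1 → ok
  r2: data parity 1, sent rp 0 → mismatch
  r3: data parity 0, sent rp 0 → ok
  r4: data parity 0, sent rp 0 → ok
Recompute each column's even parity and compare to cp:
  c0: data parity 0, sent cp 0 → ok
  c1: data parity 0, sent cp 1 → mismatch
  c2: data parity 1, sent cp 1 → ok
  c3: data parity 0, sent cp 0 → ok
  c4: data parity 1, sent cp 1 → ok
Exactly one row (r2) and one column (c1) fail → the flipped bit is at their intersection.

row 2, column 1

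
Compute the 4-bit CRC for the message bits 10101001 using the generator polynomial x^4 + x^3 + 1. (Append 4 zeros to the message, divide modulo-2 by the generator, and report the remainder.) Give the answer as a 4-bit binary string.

0110

Append 4 zeros: 101010010000. Divide by 11001 (XOR where the leading bit is 1):
  pos 0: 10101 XOR 11001 = 01100
  pos 1: 11000 XOR 11001 = 00001
  pos 5: 10100 XOR 11001 = 01101
  pos 6: 11010 XOR 11001 = 00011
Remainder (last 4 bits) = 0110. This is the CRC / FCS.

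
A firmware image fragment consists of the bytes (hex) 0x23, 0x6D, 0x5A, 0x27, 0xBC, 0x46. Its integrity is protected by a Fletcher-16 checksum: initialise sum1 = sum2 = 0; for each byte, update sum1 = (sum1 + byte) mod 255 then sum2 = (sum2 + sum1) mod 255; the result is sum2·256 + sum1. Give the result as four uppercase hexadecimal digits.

Running sums (mod 255):
  after byte 0 (0x23): sum1=35, sum2=35
  after byte 1 (0x6D): sum1=144, sum2=179
  after byte 2 (0x5A): sum1=234, sum2=158
  after byte 3 (0x27): sum1=18, sum2=176
  after byte 4 (0xBC): sum1=206, sum2=127
  after byte 5 (0x46): sum1=21, sum2=148
Checksum = sum2·256 + sum1 = 148·256 + 21 = 37909 = 0x9415.

9415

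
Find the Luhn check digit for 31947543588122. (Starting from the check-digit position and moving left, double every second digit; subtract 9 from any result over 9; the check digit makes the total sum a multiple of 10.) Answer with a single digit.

2

Partial digits right→left: 2 2 1 8 8 5 3 4 5 7 4 9 1 3
Double every second digit counting from the check-digit position (so the 1st, 3rd, 5th, ... of the partial from the right).
  doubled (with −9 where >9): 4 2 7 6 1 8 2 → sum 30
  kept as-is: 2 8 5 4 7 9 3 → sum 38
Total = 30 + 38 = 68.
Check digit = (10 − (68 mod 10)) mod 10 = 2.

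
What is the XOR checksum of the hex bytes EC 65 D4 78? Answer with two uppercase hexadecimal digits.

25

XOR the bytes together:
  start with 0xEC
  0xEC ⊕ 0x65 = 0x89
  0x89 ⊕ 0xD4 = 0x5D
  0x5D ⊕ 0x78 = 0x25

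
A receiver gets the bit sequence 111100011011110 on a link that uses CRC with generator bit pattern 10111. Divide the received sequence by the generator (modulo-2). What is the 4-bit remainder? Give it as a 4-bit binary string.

Modulo-2 division of 111100011011110 by 10111:
  pos 0: 11110 XOR 10111 = 01001
  pos 1: 10010 XOR 10111 = 00101
  pos 3: 10101 XOR 10111 = 00010
  pos 6: 10101 XOR 10111 = 00010
  pos 9: 10111 XOR 10111 = 00000
Remainder = 0000 (zero — the frame passes the CRC check).

0000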